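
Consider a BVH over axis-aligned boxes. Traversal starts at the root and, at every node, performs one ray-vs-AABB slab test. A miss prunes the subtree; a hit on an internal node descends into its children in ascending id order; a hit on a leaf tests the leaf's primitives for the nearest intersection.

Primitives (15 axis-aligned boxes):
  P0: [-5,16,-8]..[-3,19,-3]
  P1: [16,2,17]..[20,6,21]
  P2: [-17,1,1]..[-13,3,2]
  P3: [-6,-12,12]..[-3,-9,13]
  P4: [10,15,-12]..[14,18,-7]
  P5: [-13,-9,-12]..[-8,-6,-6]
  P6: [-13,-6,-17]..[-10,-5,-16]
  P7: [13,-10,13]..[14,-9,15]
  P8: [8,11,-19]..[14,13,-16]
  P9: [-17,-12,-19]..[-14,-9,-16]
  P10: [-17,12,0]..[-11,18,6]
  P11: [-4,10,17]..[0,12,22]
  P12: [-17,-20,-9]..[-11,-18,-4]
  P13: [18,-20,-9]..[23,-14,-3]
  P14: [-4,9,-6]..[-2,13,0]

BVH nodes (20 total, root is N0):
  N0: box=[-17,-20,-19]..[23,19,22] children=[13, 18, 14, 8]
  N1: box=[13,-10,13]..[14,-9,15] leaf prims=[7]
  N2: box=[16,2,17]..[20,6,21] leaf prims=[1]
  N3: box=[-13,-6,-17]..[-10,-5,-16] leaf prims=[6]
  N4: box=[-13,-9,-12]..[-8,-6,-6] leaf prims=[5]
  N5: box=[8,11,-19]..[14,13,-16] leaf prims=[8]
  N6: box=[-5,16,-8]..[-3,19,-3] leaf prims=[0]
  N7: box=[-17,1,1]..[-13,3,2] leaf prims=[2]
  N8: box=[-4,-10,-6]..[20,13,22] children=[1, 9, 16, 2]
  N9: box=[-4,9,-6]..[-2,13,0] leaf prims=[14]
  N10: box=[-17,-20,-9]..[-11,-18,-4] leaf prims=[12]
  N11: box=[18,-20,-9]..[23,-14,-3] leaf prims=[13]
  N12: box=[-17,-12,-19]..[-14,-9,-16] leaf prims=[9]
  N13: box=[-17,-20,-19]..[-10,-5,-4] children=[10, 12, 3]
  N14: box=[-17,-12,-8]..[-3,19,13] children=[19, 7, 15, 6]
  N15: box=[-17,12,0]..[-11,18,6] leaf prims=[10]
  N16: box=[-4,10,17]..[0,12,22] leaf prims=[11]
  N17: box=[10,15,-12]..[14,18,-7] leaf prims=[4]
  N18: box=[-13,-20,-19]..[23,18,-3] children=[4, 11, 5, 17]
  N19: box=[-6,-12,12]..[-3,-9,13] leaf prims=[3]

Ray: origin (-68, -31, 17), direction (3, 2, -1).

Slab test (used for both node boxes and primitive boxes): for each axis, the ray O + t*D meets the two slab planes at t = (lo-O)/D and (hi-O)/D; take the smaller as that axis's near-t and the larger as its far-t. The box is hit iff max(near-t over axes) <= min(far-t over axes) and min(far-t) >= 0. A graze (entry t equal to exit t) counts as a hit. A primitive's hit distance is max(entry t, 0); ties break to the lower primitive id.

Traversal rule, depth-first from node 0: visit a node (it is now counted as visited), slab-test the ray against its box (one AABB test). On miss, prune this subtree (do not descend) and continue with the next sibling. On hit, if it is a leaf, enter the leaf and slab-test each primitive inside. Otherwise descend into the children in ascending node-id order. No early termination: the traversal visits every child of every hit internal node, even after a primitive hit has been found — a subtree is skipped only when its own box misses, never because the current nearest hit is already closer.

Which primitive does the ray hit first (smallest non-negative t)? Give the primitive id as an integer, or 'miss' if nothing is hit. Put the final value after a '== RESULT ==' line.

Traverse from the root:
N0 x:[17,91/3] y:[11/2,25] z:[-5,36] -> hit [17,25], descend [8, 13, 14, 18]
  N8 x:[64/3,88/3] y:[21/2,22] z:[-5,23] -> hit [64/3,22], descend [1, 2, 9, 16]
    N1 x:[27,82/3] y:[21/2,11] z:[2,4] -> miss, prune
    N2 x:[28,88/3] y:[33/2,37/2] z:[-4,0] -> miss, prune
    N9 x:[64/3,22] y:[20,22] z:[17,23] -> hit [64/3,22] leaf, test {P14@t=64/3}
    N16 x:[64/3,68/3] y:[41/2,43/2] z:[-5,0] -> miss, prune
  N13 x:[17,58/3] y:[11/2,13] z:[21,36] -> miss, prune
  N14 x:[17,65/3] y:[19/2,25] z:[4,25] -> hit [17,65/3], descend [6, 7, 15, 19]
    N6 x:[21,65/3] y:[47/2,25] z:[20,25] -> miss, prune
    N7 x:[17,55/3] y:[16,17] z:[15,16] -> miss, prune
    N15 x:[17,19] y:[43/2,49/2] z:[11,17] -> miss, prune
    N19 x:[62/3,65/3] y:[19/2,11] z:[4,5] -> miss, prune
  N18 x:[55/3,91/3] y:[11/2,49/2] z:[20,36] -> hit [20,49/2], descend [4, 5, 11, 17]
    N4 x:[55/3,20] y:[11,25/2] z:[23,29] -> miss, prune
    N5 x:[76/3,82/3] y:[21,22] z:[33,36] -> miss, prune
    N11 x:[86/3,91/3] y:[11/2,17/2] z:[20,26] -> miss, prune
    N17 x:[26,82/3] y:[23,49/2] z:[24,29] -> miss, prune

Summary -> nodes [0, 8, 1, 2, 9, 16, 13, 14, 6, 7, 15, 19, 18, 4, 5, 11, 17]; box-tests=17; leaf-entries=1; first=P14

== RESULT ==
14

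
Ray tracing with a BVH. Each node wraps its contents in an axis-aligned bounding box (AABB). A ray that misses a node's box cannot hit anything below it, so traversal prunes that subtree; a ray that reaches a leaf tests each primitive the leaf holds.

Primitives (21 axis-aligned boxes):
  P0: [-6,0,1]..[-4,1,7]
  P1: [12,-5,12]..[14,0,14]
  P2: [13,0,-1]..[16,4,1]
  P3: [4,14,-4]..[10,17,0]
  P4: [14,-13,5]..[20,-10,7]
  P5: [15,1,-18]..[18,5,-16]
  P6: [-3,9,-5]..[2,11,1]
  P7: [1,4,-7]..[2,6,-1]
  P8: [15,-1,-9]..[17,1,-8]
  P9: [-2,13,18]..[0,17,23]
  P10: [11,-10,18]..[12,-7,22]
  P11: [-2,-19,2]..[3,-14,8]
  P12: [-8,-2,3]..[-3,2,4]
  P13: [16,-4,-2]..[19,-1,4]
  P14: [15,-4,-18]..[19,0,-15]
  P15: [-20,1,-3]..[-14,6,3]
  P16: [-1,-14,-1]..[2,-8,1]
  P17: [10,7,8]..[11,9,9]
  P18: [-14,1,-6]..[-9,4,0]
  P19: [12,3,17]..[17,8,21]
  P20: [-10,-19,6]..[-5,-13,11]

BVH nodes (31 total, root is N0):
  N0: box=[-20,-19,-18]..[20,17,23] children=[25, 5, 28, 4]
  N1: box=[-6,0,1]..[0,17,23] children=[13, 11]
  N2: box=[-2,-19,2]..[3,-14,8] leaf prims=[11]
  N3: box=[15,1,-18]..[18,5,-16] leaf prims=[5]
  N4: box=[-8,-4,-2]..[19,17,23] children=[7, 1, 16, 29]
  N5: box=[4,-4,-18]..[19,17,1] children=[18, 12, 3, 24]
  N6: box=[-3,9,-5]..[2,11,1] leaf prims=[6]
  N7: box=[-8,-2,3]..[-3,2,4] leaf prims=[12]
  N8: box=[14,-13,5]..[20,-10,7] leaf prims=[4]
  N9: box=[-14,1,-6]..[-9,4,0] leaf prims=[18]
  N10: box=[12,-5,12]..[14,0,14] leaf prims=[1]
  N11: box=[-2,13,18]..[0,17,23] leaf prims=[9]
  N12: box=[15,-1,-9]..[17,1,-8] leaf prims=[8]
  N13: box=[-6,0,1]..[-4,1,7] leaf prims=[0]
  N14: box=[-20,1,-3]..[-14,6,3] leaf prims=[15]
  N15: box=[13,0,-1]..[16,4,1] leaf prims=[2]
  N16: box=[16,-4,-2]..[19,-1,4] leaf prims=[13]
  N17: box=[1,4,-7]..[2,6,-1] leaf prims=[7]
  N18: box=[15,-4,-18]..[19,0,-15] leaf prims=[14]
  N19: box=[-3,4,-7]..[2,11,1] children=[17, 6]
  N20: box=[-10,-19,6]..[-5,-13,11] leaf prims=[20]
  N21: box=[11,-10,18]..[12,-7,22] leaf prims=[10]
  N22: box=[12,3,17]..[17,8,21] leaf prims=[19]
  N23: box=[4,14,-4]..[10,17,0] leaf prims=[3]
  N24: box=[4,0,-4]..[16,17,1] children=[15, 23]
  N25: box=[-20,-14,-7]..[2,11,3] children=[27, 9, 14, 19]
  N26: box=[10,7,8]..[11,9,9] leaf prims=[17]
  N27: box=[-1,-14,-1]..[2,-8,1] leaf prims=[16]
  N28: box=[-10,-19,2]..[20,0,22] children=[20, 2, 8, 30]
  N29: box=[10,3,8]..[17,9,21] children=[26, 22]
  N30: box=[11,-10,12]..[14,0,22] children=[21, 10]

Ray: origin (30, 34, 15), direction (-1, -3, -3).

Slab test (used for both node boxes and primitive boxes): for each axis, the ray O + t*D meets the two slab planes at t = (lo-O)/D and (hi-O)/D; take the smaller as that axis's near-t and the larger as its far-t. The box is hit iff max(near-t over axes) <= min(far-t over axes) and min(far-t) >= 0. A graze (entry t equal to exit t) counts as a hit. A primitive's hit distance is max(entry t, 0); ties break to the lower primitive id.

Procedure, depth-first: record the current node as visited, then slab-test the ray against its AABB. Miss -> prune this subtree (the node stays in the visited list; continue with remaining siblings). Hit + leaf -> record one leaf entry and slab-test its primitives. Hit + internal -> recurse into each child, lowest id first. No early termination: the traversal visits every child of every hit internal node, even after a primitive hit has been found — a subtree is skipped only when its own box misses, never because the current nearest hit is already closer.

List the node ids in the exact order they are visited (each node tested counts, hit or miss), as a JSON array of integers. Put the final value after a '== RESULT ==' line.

Trace the traversal:
N0 x:[10,50] y:[17/3,53/3] z:[-8/3,11] -> hit [10,11], descend [4, 5, 25, 28]
  N4 x:[11,38] y:[17/3,38/3] z:[-8/3,17/3] -> miss, prune
  N5 x:[11,26] y:[17/3,38/3] z:[14/3,11] -> hit [11,11], descend [3, 12, 18, 24]
    N3 x:[12,15] y:[29/3,11] z:[31/3,11] -> miss, prune
    N12 x:[13,15] y:[11,35/3] z:[23/3,8] -> miss, prune
    N18 x:[11,15] y:[34/3,38/3] z:[10,11] -> miss, prune
    N24 x:[14,26] y:[17/3,34/3] z:[14/3,19/3] -> miss, prune
  N25 x:[28,50] y:[23/3,16] z:[4,22/3] -> miss, prune
  N28 x:[10,40] y:[34/3,53/3] z:[-7/3,13/3] -> miss, prune

Summary -> nodes [0, 4, 5, 3, 12, 18, 24, 25, 28]; box-tests=9; leaf-entries=0; first=miss

== RESULT ==
[0, 4, 5, 3, 12, 18, 24, 25, 28]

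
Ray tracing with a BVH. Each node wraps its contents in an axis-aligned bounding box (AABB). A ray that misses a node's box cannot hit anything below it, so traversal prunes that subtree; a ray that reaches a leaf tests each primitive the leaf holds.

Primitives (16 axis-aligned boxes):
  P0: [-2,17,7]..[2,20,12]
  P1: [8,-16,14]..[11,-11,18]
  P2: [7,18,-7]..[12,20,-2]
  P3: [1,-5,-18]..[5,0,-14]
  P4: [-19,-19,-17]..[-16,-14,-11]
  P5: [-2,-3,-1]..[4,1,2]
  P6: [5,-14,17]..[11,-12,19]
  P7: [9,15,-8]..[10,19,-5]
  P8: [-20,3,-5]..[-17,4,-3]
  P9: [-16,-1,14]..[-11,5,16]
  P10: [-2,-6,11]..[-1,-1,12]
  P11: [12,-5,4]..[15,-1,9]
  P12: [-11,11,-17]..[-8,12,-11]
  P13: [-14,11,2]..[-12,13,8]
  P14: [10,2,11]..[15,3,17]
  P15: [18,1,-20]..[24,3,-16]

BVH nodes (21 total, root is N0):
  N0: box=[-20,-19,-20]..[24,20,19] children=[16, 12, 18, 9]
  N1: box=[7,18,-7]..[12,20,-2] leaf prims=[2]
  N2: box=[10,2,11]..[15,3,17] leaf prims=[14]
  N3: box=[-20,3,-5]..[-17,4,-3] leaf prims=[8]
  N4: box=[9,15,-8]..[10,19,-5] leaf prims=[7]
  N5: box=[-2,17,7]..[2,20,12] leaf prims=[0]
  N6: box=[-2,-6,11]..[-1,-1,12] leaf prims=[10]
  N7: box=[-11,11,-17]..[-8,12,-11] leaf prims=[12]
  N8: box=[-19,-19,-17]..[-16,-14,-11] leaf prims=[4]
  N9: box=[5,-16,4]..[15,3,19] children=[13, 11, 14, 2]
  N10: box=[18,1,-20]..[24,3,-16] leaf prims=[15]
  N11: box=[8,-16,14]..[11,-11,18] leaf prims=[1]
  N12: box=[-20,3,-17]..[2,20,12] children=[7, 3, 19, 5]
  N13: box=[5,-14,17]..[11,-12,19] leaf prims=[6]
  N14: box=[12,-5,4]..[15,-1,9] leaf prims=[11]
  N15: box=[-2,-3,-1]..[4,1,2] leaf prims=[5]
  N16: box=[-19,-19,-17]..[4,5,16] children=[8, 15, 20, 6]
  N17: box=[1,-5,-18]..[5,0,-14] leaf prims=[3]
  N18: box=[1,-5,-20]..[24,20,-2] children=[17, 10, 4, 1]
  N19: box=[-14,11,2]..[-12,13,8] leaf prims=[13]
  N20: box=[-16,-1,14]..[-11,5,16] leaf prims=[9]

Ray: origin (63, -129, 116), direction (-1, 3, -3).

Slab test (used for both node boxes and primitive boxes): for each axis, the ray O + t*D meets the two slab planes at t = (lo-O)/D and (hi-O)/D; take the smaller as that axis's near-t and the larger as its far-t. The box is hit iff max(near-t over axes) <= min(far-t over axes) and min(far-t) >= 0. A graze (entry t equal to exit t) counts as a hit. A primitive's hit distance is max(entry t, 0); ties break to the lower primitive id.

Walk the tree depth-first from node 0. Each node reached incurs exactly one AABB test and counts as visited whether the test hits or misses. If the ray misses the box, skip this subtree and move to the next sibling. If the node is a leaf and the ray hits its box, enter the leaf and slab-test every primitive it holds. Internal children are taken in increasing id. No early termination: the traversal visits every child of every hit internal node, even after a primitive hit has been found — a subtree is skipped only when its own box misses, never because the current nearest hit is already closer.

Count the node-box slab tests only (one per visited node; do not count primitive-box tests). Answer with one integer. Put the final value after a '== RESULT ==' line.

Traverse from the root:
N0 x:[39,83] y:[110/3,149/3] z:[97/3,136/3] -> hit [39,136/3], descend [9, 12, 16, 18]
  N9 x:[48,58] y:[113/3,44] z:[97/3,112/3] -> miss, prune
  N12 x:[61,83] y:[44,149/3] z:[104/3,133/3] -> miss, prune
  N16 x:[59,82] y:[110/3,134/3] z:[100/3,133/3] -> miss, prune
  N18 x:[39,62] y:[124/3,149/3] z:[118/3,136/3] -> hit [124/3,136/3], descend [1, 4, 10, 17]
    N1 x:[51,56] y:[49,149/3] z:[118/3,41] -> miss, prune
    N4 x:[53,54] y:[48,148/3] z:[121/3,124/3] -> miss, prune
    N10 x:[39,45] y:[130/3,44] z:[44,136/3] -> hit [44,44] leaf, test {P15@t=44}
    N17 x:[58,62] y:[124/3,43] z:[130/3,134/3] -> miss, prune

order=[0, 9, 12, 16, 18, 1, 4, 10, 17]  |boxes|=9  |leaves|=1  hit=P15

== RESULT ==
9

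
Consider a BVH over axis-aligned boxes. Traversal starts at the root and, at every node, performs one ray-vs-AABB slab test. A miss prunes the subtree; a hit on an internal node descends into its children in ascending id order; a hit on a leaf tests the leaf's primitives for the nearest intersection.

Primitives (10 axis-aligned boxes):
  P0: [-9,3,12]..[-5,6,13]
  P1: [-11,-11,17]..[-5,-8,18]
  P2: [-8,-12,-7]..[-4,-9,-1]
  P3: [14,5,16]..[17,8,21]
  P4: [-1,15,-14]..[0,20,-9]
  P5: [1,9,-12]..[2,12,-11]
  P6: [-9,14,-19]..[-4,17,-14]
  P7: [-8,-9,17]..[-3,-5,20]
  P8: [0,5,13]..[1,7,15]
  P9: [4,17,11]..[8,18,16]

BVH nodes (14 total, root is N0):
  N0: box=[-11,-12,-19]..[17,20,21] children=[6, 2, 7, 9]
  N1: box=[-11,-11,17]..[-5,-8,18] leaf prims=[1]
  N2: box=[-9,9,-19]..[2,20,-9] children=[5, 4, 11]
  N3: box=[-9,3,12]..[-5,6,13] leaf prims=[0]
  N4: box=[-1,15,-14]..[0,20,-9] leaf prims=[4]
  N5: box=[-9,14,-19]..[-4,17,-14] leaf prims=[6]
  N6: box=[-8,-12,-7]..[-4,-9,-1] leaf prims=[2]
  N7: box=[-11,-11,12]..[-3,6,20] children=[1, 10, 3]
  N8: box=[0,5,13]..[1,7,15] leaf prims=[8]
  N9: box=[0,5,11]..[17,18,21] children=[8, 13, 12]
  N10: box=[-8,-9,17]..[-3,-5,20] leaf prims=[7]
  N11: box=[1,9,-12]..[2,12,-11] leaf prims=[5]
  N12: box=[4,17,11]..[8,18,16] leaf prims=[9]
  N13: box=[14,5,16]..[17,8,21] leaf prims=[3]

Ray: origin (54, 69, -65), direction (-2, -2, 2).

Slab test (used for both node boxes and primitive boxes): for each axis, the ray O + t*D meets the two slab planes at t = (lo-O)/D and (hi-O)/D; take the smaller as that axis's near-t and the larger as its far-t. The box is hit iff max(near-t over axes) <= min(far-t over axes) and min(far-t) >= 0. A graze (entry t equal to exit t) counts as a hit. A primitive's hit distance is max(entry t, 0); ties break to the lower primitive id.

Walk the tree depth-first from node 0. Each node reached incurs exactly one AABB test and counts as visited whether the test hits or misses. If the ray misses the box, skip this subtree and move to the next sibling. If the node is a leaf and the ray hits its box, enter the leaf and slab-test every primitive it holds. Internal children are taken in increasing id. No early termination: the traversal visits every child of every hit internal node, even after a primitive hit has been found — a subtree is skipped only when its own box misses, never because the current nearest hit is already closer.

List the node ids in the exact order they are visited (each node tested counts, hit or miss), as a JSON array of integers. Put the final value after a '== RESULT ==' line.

Trace the traversal:
N0 x:[37/2,65/2] y:[49/2,81/2] z:[23,43] -> hit [49/2,65/2], descend [2, 6, 7, 9]
  N2 x:[26,63/2] y:[49/2,30] z:[23,28] -> hit [26,28], descend [4, 5, 11]
    N4 x:[27,55/2] y:[49/2,27] z:[51/2,28] -> hit [27,27] leaf, test {P4@t=27}
    N5 x:[29,63/2] y:[26,55/2] z:[23,51/2] -> miss, prune
    N11 x:[26,53/2] y:[57/2,30] z:[53/2,27] -> miss, prune
  N6 x:[29,31] y:[39,81/2] z:[29,32] -> miss, prune
  N7 x:[57/2,65/2] y:[63/2,40] z:[77/2,85/2] -> miss, prune
  N9 x:[37/2,27] y:[51/2,32] z:[38,43] -> miss, prune

order=[0, 2, 4, 5, 11, 6, 7, 9]  |boxes|=8  |leaves|=1  hit=P4

== RESULT ==
[0, 2, 4, 5, 11, 6, 7, 9]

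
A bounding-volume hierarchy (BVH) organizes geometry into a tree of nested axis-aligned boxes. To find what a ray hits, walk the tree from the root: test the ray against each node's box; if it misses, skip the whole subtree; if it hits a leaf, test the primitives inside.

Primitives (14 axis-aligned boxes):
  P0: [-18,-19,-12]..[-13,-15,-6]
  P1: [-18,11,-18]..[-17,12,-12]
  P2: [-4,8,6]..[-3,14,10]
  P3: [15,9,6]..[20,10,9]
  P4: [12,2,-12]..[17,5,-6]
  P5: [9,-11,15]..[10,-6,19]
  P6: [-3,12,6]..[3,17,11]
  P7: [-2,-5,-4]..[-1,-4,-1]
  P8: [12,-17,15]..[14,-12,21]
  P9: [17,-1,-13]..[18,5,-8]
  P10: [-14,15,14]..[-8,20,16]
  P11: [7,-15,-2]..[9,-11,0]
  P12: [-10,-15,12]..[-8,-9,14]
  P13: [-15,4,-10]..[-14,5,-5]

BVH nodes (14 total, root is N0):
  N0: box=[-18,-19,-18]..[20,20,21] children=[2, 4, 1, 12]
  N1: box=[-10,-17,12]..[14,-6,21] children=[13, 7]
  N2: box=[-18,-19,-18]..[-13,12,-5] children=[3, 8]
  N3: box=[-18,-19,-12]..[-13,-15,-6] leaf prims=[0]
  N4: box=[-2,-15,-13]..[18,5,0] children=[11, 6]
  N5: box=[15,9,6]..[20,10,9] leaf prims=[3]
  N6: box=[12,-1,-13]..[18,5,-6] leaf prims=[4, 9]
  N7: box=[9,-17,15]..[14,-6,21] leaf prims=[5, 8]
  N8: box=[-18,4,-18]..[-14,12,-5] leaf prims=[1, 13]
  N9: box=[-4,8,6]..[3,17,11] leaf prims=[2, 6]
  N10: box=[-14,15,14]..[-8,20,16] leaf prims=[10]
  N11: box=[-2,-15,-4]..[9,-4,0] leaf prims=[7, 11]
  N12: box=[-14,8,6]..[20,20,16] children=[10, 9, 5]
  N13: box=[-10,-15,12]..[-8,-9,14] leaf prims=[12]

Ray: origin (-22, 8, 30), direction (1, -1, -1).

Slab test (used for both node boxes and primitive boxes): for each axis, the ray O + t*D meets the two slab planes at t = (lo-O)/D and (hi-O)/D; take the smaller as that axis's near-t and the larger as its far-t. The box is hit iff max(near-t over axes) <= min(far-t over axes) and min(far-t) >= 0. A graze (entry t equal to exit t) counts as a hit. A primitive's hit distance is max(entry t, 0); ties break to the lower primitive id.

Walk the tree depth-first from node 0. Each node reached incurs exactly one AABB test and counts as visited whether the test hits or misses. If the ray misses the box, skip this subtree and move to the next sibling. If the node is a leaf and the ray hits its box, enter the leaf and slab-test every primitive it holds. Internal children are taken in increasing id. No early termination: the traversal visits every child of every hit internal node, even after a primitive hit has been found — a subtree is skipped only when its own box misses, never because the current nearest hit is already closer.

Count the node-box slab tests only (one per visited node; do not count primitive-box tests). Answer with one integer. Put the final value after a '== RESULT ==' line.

Traverse from the root:
N0 x:[4,42] y:[-12,27] z:[9,48] -> hit [9,27], descend [1, 2, 4, 12]
  N1 x:[12,36] y:[14,25] z:[9,18] -> hit [14,18], descend [7, 13]
    N7 x:[31,36] y:[14,25] z:[9,15] -> miss, prune
    N13 x:[12,14] y:[17,23] z:[16,18] -> miss, prune
  N2 x:[4,9] y:[-4,27] z:[35,48] -> miss, prune
  N4 x:[20,40] y:[3,23] z:[30,43] -> miss, prune
  N12 x:[8,42] y:[-12,0] z:[14,24] -> miss, prune

order=[0, 1, 7, 13, 2, 4, 12]  |boxes|=7  |leaves|=0  hit=miss

== RESULT ==
7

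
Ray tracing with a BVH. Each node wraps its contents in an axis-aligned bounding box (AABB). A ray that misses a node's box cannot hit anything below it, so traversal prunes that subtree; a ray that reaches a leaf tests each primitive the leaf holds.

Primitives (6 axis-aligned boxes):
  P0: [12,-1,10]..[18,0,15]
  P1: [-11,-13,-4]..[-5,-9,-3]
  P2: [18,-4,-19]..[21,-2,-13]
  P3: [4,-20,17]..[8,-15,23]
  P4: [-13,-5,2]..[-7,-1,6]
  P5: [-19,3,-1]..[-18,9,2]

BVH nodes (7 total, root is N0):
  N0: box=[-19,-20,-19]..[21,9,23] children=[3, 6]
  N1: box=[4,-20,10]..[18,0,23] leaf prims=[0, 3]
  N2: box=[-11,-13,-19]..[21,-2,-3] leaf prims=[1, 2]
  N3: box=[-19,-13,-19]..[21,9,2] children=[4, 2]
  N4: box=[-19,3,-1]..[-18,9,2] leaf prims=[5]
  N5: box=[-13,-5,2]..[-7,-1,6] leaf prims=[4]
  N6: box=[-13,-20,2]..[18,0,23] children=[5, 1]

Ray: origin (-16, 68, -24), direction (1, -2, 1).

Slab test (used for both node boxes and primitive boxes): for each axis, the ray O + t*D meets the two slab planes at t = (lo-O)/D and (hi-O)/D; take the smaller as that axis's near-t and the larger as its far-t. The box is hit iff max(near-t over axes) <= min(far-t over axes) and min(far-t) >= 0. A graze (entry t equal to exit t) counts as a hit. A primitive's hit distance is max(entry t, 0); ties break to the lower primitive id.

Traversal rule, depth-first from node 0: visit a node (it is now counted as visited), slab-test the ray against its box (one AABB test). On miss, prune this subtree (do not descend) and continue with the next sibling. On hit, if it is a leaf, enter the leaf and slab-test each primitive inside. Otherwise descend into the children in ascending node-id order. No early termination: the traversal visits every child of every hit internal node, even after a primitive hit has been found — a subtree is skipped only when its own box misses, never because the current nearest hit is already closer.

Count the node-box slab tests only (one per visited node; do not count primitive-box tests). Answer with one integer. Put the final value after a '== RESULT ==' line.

Walk:
N0 x:[-3,37] y:[59/2,44] z:[5,47] -> hit [59/2,37], descend [3, 6]
  N3 x:[-3,37] y:[59/2,81/2] z:[5,26] -> miss, prune
  N6 x:[3,34] y:[34,44] z:[26,47] -> hit [34,34], descend [1, 5]
    N1 x:[20,34] y:[34,44] z:[34,47] -> hit [34,34] leaf, test {P0@t=34, P3(miss)}
    N5 x:[3,9] y:[69/2,73/2] z:[26,30] -> miss, prune

5 AABB tests over nodes [0, 3, 6, 1, 5]; 1 leaf entered; closest P0.

== RESULT ==
5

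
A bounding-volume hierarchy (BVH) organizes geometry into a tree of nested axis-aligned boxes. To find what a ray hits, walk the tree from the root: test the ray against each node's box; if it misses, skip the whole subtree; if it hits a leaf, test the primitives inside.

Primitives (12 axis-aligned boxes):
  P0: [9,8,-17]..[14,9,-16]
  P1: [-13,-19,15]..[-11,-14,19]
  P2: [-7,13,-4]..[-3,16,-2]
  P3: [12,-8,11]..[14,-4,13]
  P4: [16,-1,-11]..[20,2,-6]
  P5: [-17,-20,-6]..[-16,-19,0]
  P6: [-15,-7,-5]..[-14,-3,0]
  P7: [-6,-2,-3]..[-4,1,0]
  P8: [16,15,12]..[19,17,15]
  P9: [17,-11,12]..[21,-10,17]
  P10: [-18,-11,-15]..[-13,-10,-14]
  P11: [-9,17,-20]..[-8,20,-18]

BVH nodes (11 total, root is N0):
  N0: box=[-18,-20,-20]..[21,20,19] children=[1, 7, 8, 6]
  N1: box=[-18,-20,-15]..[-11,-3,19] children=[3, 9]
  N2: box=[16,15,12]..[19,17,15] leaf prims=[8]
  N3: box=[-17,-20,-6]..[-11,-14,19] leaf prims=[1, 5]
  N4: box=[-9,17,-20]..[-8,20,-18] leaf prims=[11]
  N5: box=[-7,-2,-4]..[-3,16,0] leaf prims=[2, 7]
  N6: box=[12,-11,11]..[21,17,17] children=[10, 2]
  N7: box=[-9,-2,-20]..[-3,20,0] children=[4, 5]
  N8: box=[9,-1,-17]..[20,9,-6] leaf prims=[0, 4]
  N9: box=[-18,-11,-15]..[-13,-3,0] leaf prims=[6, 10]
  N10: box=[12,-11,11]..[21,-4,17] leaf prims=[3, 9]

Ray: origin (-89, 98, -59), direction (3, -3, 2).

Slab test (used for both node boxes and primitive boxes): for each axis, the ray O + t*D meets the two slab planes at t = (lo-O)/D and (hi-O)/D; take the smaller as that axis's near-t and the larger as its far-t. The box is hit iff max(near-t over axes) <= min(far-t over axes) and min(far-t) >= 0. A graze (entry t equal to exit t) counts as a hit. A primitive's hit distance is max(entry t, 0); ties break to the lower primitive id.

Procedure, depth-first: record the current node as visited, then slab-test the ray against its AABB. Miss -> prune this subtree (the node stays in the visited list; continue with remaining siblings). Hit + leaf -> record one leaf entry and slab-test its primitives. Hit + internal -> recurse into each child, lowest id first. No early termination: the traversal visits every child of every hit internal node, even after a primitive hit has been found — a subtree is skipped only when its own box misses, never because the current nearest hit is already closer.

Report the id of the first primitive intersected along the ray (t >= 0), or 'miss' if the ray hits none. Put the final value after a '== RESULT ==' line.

Walk:
N0 x:[71/3,110/3] y:[26,118/3] z:[39/2,39] -> hit [26,110/3], descend [1, 6, 7, 8]
  N1 x:[71/3,26] y:[101/3,118/3] z:[22,39] -> miss, prune
  N6 x:[101/3,110/3] y:[27,109/3] z:[35,38] -> hit [35,109/3], descend [2, 10]
    N2 x:[35,36] y:[27,83/3] z:[71/2,37] -> miss, prune
    N10 x:[101/3,110/3] y:[34,109/3] z:[35,38] -> hit [35,109/3] leaf, test {P3(miss), P9@t=36}
  N7 x:[80/3,86/3] y:[26,100/3] z:[39/2,59/2] -> hit [80/3,86/3], descend [4, 5]
    N4 x:[80/3,27] y:[26,27] z:[39/2,41/2] -> miss, prune
    N5 x:[82/3,86/3] y:[82/3,100/3] z:[55/2,59/2] -> hit [55/2,86/3] leaf, test {P2@t=55/2, P7(miss)}
  N8 x:[98/3,109/3] y:[89/3,33] z:[21,53/2] -> miss, prune

Visited [0, 1, 6, 2, 10, 7, 4, 5, 8]. Tests: 9 box, 2 leaf. Nearest: P2.

== RESULT ==
2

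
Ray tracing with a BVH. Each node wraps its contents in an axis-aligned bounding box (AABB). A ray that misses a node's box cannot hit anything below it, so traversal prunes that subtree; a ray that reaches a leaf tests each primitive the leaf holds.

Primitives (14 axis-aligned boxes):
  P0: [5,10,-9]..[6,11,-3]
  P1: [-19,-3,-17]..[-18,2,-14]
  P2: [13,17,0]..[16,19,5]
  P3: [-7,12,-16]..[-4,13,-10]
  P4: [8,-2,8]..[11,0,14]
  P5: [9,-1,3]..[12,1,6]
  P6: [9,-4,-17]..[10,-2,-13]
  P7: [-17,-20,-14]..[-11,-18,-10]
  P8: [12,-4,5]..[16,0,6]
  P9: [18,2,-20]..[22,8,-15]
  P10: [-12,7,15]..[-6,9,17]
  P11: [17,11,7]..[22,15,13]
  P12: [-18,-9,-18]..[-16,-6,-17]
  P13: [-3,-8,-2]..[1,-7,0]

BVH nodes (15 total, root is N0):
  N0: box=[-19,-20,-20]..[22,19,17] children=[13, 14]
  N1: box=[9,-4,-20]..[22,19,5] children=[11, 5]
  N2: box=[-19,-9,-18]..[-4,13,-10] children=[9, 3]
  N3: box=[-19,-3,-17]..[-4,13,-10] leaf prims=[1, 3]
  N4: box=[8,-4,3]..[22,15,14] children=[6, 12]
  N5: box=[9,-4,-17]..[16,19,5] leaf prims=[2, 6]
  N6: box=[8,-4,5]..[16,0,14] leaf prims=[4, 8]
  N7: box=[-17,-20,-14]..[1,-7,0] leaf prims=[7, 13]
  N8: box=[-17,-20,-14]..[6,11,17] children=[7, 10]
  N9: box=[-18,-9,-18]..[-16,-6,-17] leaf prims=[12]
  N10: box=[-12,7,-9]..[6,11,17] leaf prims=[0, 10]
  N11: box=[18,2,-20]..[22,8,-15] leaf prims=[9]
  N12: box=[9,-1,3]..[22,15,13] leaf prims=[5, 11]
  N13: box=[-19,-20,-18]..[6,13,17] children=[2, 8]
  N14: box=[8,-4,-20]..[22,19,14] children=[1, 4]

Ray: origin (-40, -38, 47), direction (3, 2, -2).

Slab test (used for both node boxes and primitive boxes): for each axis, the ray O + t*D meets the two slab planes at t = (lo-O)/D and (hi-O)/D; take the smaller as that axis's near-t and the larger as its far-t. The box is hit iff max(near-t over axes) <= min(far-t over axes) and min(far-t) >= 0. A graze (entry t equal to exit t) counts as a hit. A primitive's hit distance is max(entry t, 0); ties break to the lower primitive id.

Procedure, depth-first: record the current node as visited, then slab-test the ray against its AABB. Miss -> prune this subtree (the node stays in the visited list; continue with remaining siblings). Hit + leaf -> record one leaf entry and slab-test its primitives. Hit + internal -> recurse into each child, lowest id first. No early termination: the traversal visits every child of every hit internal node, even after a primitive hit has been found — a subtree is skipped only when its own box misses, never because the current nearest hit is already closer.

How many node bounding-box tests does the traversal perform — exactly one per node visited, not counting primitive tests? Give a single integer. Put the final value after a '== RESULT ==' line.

Traverse from the root:
N0 x:[7,62/3] y:[9,57/2] z:[15,67/2] -> hit [15,62/3], descend [13, 14]
  N13 x:[7,46/3] y:[9,51/2] z:[15,65/2] -> hit [15,46/3], descend [2, 8]
    N2 x:[7,12] y:[29/2,51/2] z:[57/2,65/2] -> miss, prune
    N8 x:[23/3,46/3] y:[9,49/2] z:[15,61/2] -> hit [15,46/3], descend [7, 10]
      N7 x:[23/3,41/3] y:[9,31/2] z:[47/2,61/2] -> miss, prune
      N10 x:[28/3,46/3] y:[45/2,49/2] z:[15,28] -> miss, prune
  N14 x:[16,62/3] y:[17,57/2] z:[33/2,67/2] -> hit [17,62/3], descend [1, 4]
    N1 x:[49/3,62/3] y:[17,57/2] z:[21,67/2] -> miss, prune
    N4 x:[16,62/3] y:[17,53/2] z:[33/2,22] -> hit [17,62/3], descend [6, 12]
      N6 x:[16,56/3] y:[17,19] z:[33/2,21] -> hit [17,56/3] leaf, test {P4(miss), P8(miss)}
      N12 x:[49/3,62/3] y:[37/2,53/2] z:[17,22] -> hit [37/2,62/3] leaf, test {P5(miss), P11(miss)}

Summary -> nodes [0, 13, 2, 8, 7, 10, 14, 1, 4, 6, 12]; box-tests=11; leaf-entries=2; first=miss

== RESULT ==
11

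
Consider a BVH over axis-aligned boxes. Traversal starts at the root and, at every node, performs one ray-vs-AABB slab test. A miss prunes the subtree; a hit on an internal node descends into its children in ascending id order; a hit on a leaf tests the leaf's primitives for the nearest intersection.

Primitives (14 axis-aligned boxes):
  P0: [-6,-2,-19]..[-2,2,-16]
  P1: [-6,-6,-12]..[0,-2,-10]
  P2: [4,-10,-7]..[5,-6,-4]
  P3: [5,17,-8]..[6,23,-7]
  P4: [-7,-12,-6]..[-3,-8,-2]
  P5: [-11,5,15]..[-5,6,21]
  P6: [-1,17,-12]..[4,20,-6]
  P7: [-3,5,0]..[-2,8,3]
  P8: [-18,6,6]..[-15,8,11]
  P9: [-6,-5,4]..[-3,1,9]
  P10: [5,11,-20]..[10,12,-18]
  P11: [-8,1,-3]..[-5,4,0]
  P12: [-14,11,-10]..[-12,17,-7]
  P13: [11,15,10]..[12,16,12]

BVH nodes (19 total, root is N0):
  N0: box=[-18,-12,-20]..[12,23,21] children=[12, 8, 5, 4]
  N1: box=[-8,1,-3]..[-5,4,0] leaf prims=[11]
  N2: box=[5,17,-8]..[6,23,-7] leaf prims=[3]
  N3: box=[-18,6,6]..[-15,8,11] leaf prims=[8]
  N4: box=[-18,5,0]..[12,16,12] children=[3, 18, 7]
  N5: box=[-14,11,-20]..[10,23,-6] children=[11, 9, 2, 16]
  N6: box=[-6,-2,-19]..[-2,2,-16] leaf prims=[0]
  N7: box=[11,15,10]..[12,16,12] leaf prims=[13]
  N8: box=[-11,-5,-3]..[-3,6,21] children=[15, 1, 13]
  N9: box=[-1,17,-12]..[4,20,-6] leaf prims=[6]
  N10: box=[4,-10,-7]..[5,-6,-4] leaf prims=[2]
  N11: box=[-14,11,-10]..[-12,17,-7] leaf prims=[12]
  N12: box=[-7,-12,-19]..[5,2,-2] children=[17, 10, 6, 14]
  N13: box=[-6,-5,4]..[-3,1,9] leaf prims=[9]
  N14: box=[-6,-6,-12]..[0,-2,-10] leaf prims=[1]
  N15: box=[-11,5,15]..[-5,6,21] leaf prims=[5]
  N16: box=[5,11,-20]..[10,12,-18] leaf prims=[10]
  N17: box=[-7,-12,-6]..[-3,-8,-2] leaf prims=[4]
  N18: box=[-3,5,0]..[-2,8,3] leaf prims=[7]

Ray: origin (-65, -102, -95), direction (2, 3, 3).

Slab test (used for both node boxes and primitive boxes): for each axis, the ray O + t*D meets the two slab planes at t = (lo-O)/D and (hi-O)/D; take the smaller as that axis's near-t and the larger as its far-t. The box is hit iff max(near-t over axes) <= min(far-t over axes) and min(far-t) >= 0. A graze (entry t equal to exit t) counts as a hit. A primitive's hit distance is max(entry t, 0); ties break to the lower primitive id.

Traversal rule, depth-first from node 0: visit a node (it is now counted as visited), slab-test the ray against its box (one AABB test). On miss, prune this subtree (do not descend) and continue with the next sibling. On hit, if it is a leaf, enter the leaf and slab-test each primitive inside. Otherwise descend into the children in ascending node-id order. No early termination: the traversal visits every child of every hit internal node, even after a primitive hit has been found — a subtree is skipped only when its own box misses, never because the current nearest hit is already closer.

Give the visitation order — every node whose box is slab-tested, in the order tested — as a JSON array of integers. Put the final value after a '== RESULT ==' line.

Trace the traversal:
N0 x:[47/2,77/2] y:[30,125/3] z:[25,116/3] -> hit [30,77/2], descend [4, 5, 8, 12]
  N4 x:[47/2,77/2] y:[107/3,118/3] z:[95/3,107/3] -> hit [107/3,107/3], descend [3, 7, 18]
    N3 x:[47/2,25] y:[36,110/3] z:[101/3,106/3] -> miss, prune
    N7 x:[38,77/2] y:[39,118/3] z:[35,107/3] -> miss, prune
    N18 x:[31,63/2] y:[107/3,110/3] z:[95/3,98/3] -> miss, prune
  N5 x:[51/2,75/2] y:[113/3,125/3] z:[25,89/3] -> miss, prune
  N8 x:[27,31] y:[97/3,36] z:[92/3,116/3] -> miss, prune
  N12 x:[29,35] y:[30,104/3] z:[76/3,31] -> hit [30,31], descend [6, 10, 14, 17]
    N6 x:[59/2,63/2] y:[100/3,104/3] z:[76/3,79/3] -> miss, prune
    N10 x:[69/2,35] y:[92/3,32] z:[88/3,91/3] -> miss, prune
    N14 x:[59/2,65/2] y:[32,100/3] z:[83/3,85/3] -> miss, prune
    N17 x:[29,31] y:[30,94/3] z:[89/3,31] -> hit [30,31] leaf, test {P4@t=30}

order=[0, 4, 3, 7, 18, 5, 8, 12, 6, 10, 14, 17]  |boxes|=12  |leaves|=1  hit=P4

== RESULT ==
[0, 4, 3, 7, 18, 5, 8, 12, 6, 10, 14, 17]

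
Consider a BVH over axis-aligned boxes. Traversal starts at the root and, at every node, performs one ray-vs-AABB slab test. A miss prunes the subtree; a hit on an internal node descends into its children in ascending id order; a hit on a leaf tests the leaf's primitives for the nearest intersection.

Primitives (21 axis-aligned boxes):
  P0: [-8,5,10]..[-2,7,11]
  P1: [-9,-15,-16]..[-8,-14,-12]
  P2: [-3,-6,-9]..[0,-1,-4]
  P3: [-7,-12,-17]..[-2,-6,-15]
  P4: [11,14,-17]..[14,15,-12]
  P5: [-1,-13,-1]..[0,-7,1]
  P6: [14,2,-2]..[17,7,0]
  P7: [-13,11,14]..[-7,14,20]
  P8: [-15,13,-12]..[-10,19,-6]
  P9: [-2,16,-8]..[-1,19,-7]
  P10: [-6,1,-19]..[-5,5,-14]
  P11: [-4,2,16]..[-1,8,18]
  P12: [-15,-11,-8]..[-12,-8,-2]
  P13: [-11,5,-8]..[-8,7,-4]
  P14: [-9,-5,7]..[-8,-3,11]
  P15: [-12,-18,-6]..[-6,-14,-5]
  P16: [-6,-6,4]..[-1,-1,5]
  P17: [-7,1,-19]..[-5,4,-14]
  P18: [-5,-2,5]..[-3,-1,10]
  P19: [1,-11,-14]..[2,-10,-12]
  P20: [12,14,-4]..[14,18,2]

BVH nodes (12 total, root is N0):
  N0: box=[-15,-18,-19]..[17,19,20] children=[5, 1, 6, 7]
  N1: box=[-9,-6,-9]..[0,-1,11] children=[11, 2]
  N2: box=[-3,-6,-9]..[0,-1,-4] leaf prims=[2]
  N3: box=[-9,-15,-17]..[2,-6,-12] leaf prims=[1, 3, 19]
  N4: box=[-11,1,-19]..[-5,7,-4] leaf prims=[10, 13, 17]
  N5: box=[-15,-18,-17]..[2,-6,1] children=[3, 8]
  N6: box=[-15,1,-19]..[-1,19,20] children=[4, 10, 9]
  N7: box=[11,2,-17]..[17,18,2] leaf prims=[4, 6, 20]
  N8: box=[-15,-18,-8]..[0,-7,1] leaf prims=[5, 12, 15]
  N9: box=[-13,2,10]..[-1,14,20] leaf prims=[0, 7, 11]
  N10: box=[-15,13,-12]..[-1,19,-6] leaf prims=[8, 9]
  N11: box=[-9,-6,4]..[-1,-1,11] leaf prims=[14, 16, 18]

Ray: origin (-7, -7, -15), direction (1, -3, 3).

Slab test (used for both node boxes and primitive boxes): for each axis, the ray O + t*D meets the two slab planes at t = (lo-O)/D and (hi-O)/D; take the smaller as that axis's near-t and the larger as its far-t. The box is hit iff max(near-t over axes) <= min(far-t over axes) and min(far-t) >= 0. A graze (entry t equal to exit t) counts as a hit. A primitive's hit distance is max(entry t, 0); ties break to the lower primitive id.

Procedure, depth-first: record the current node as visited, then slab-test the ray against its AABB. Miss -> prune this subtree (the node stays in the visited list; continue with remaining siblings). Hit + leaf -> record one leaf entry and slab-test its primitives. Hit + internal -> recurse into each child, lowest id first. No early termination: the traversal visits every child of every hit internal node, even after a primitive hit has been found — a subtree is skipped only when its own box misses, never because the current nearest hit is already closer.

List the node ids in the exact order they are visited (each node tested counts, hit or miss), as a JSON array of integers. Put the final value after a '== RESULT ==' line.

Traverse from the root:
N0 x:[-8,24] y:[-26/3,11/3] z:[-4/3,35/3] -> hit [-4/3,11/3], descend [1, 5, 6, 7]
  N1 x:[-2,7] y:[-2,-1/3] z:[2,26/3] -> miss, prune
  N5 x:[-8,9] y:[-1/3,11/3] z:[-2/3,16/3] -> hit [-1/3,11/3], descend [3, 8]
    N3 x:[-2,9] y:[-1/3,8/3] z:[-2/3,1] -> hit [-1/3,1] leaf, test {P1(miss), P3@t=0, P19(miss)}
    N8 x:[-8,7] y:[0,11/3] z:[7/3,16/3] -> hit [7/3,11/3] leaf, test {P5(miss), P12(miss), P15(miss)}
  N6 x:[-8,6] y:[-26/3,-8/3] z:[-4/3,35/3] -> miss, prune
  N7 x:[18,24] y:[-25/3,-3] z:[-2/3,17/3] -> miss, prune

7 AABB tests over nodes [0, 1, 5, 3, 8, 6, 7]; 2 leaves entered; closest P3.

== RESULT ==
[0, 1, 5, 3, 8, 6, 7]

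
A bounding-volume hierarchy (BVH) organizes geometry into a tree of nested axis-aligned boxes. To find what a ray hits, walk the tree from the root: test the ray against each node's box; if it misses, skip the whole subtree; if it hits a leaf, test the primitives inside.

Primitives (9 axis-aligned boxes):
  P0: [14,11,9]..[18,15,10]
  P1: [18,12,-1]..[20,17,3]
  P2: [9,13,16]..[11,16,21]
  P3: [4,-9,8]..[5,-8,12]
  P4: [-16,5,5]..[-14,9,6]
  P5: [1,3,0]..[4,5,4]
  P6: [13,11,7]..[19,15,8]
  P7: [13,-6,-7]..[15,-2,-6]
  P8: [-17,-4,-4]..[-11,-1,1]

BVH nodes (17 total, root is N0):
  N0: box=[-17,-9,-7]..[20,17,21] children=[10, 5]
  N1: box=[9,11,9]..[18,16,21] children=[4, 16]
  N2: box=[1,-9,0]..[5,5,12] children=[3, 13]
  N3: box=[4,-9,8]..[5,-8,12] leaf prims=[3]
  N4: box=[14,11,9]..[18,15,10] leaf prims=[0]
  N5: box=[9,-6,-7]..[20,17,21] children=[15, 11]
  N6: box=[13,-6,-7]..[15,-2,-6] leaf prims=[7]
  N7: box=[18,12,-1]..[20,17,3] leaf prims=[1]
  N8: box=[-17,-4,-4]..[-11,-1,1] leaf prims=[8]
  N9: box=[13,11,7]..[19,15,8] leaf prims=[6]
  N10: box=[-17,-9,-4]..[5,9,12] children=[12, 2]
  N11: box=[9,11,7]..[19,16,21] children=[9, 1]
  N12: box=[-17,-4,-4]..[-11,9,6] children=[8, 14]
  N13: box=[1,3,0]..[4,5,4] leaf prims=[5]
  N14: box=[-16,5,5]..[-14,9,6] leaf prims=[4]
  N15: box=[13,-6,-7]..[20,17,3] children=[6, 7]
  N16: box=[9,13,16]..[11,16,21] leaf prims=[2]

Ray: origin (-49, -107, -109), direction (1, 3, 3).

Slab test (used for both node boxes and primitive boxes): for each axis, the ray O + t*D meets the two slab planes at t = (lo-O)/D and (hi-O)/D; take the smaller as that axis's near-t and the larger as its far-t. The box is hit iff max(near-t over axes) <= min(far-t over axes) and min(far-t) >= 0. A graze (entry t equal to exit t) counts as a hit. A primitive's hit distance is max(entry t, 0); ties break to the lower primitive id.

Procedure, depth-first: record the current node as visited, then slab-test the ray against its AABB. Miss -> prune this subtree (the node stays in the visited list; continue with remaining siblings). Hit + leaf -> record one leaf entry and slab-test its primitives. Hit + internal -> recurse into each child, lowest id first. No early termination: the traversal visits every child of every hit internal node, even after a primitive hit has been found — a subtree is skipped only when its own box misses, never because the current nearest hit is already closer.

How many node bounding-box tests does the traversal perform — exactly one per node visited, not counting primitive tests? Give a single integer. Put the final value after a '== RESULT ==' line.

Traverse from the root:
N0 x:[32,69] y:[98/3,124/3] z:[34,130/3] -> hit [34,124/3], descend [5, 10]
  N5 x:[58,69] y:[101/3,124/3] z:[34,130/3] -> miss, prune
  N10 x:[32,54] y:[98/3,116/3] z:[35,121/3] -> hit [35,116/3], descend [2, 12]
    N2 x:[50,54] y:[98/3,112/3] z:[109/3,121/3] -> miss, prune
    N12 x:[32,38] y:[103/3,116/3] z:[35,115/3] -> hit [35,38], descend [8, 14]
      N8 x:[32,38] y:[103/3,106/3] z:[35,110/3] -> hit [35,106/3] leaf, test {P8@t=35}
      N14 x:[33,35] y:[112/3,116/3] z:[38,115/3] -> miss, prune

Summary -> nodes [0, 5, 10, 2, 12, 8, 14]; box-tests=7; leaf-entries=1; first=P8

== RESULT ==
7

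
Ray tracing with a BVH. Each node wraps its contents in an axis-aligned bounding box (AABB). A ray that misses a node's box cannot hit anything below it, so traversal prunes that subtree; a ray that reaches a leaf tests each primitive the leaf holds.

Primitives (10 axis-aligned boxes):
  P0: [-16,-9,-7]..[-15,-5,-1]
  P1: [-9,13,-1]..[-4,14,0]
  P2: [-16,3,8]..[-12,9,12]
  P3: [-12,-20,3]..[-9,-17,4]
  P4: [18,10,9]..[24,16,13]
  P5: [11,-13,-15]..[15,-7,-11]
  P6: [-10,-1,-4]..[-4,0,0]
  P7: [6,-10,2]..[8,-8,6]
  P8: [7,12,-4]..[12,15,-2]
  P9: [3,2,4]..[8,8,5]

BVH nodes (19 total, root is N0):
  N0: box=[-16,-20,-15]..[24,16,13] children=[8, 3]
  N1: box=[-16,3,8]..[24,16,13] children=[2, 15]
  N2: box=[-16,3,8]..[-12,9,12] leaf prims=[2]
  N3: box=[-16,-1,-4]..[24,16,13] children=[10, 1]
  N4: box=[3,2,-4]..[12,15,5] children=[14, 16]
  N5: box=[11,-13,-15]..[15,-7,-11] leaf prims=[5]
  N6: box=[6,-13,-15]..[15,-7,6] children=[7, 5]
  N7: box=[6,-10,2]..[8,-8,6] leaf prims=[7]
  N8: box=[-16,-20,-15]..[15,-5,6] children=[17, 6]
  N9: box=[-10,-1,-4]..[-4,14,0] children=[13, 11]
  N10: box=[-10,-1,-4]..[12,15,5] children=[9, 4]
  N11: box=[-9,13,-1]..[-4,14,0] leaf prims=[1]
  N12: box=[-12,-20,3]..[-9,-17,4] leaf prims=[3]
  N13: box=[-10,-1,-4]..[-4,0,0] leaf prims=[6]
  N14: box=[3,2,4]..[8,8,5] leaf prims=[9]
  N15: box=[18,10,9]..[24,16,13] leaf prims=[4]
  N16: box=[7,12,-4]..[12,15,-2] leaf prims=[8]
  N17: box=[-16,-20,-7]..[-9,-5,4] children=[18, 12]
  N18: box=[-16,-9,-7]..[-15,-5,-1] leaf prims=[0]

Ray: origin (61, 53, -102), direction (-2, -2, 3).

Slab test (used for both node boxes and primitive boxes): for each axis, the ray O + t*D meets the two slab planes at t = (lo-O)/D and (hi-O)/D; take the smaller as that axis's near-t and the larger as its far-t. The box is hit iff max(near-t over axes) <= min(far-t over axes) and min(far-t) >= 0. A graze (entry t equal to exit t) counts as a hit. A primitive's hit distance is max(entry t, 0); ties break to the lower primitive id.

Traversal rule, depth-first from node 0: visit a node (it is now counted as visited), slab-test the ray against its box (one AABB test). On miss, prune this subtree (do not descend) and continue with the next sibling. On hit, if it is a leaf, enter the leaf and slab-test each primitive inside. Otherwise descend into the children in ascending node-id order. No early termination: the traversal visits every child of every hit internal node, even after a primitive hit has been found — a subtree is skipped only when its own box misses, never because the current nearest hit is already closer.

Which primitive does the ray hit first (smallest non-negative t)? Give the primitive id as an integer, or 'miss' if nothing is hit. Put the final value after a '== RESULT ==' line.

Walk:
N0 x:[37/2,77/2] y:[37/2,73/2] z:[29,115/3] -> hit [29,73/2], descend [3, 8]
  N3 x:[37/2,77/2] y:[37/2,27] z:[98/3,115/3] -> miss, prune
  N8 x:[23,77/2] y:[29,73/2] z:[29,36] -> hit [29,36], descend [6, 17]
    N6 x:[23,55/2] y:[30,33] z:[29,36] -> miss, prune
    N17 x:[35,77/2] y:[29,73/2] z:[95/3,106/3] -> hit [35,106/3], descend [12, 18]
      N12 x:[35,73/2] y:[35,73/2] z:[35,106/3] -> hit [35,106/3] leaf, test {P3@t=35}
      N18 x:[38,77/2] y:[29,31] z:[95/3,101/3] -> miss, prune

order=[0, 3, 8, 6, 17, 12, 18]  |boxes|=7  |leaves|=1  hit=P3

== RESULT ==
3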